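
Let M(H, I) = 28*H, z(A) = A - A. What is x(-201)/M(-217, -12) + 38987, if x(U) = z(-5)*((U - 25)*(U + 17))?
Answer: 38987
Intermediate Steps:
z(A) = 0
x(U) = 0 (x(U) = 0*((U - 25)*(U + 17)) = 0*((-25 + U)*(17 + U)) = 0)
x(-201)/M(-217, -12) + 38987 = 0/((28*(-217))) + 38987 = 0/(-6076) + 38987 = 0*(-1/6076) + 38987 = 0 + 38987 = 38987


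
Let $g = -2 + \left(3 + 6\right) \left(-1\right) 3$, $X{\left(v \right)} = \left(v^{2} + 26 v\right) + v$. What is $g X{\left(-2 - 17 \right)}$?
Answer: $4408$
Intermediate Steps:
$X{\left(v \right)} = v^{2} + 27 v$
$g = -29$ ($g = -2 + 9 \left(-1\right) 3 = -2 - 27 = -29$)
$g X{\left(-2 - 17 \right)} = - 29 \left(-2 - 17\right) \left(27 - 19\right) = - 29 \left(- 19 \left(27 - 19\right)\right) = - 29 \left(\left(-19\right) 8\right) = \left(-29\right) \left(-152\right) = 4408$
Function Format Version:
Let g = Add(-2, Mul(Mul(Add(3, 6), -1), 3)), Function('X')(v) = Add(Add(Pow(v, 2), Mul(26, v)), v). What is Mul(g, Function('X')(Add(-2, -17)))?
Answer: 4408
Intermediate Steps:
Function('X')(v) = Add(Pow(v, 2), Mul(27, v))
g = -29 (g = Add(-2, Mul(Mul(9, -1), 3)) = Add(-2, Mul(-9, 3)) = Add(-2, -27) = -29)
Mul(g, Function('X')(Add(-2, -17))) = Mul(-29, Mul(Add(-2, -17), Add(27, Add(-2, -17)))) = Mul(-29, Mul(-19, Add(27, -19))) = Mul(-29, Mul(-19, 8)) = Mul(-29, -152) = 4408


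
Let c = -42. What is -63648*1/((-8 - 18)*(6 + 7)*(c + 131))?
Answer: 2448/1157 ≈ 2.1158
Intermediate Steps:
-63648*1/((-8 - 18)*(6 + 7)*(c + 131)) = -63648*1/((-42 + 131)*(-8 - 18)*(6 + 7)) = -63648/(89*(13*(-26))) = -63648/(89*(-338)) = -63648/(-30082) = -63648*(-1/30082) = 2448/1157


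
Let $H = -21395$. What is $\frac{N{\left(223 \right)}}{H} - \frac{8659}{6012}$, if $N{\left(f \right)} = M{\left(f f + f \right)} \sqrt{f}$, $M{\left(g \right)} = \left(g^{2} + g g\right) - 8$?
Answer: $- \frac{8659}{6012} - \frac{998080920 \sqrt{223}}{4279} \approx -3.4832 \cdot 10^{6}$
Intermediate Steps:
$M{\left(g \right)} = -8 + 2 g^{2}$ ($M{\left(g \right)} = \left(g^{2} + g^{2}\right) - 8 = 2 g^{2} - 8 = -8 + 2 g^{2}$)
$N{\left(f \right)} = \sqrt{f} \left(-8 + 2 \left(f + f^{2}\right)^{2}\right)$ ($N{\left(f \right)} = \left(-8 + 2 \left(f f + f\right)^{2}\right) \sqrt{f} = \left(-8 + 2 \left(f^{2} + f\right)^{2}\right) \sqrt{f} = \left(-8 + 2 \left(f + f^{2}\right)^{2}\right) \sqrt{f} = \sqrt{f} \left(-8 + 2 \left(f + f^{2}\right)^{2}\right)$)
$\frac{N{\left(223 \right)}}{H} - \frac{8659}{6012} = \frac{2 \sqrt{223} \left(-4 + 223^{2} \left(1 + 223\right)^{2}\right)}{-21395} - \frac{8659}{6012} = 2 \sqrt{223} \left(-4 + 49729 \cdot 224^{2}\right) \left(- \frac{1}{21395}\right) - \frac{8659}{6012} = 2 \sqrt{223} \left(-4 + 49729 \cdot 50176\right) \left(- \frac{1}{21395}\right) - \frac{8659}{6012} = 2 \sqrt{223} \left(-4 + 2495202304\right) \left(- \frac{1}{21395}\right) - \frac{8659}{6012} = 2 \sqrt{223} \cdot 2495202300 \left(- \frac{1}{21395}\right) - \frac{8659}{6012} = 4990404600 \sqrt{223} \left(- \frac{1}{21395}\right) - \frac{8659}{6012} = - \frac{998080920 \sqrt{223}}{4279} - \frac{8659}{6012} = - \frac{8659}{6012} - \frac{998080920 \sqrt{223}}{4279}$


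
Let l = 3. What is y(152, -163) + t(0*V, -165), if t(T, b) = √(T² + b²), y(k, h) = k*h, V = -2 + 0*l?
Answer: -24611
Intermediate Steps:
V = -2 (V = -2 + 0*3 = -2 + 0 = -2)
y(k, h) = h*k
y(152, -163) + t(0*V, -165) = -163*152 + √((0*(-2))² + (-165)²) = -24776 + √(0² + 27225) = -24776 + √(0 + 27225) = -24776 + √27225 = -24776 + 165 = -24611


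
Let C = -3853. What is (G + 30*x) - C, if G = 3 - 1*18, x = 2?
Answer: 3898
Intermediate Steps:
G = -15 (G = 3 - 18 = -15)
(G + 30*x) - C = (-15 + 30*2) - 1*(-3853) = (-15 + 60) + 3853 = 45 + 3853 = 3898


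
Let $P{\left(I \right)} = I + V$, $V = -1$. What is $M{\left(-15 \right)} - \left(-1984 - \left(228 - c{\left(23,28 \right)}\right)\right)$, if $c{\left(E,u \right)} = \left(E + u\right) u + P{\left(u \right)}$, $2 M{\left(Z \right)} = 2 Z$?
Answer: $742$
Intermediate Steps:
$P{\left(I \right)} = -1 + I$ ($P{\left(I \right)} = I - 1 = -1 + I$)
$M{\left(Z \right)} = Z$ ($M{\left(Z \right)} = \frac{2 Z}{2} = Z$)
$c{\left(E,u \right)} = -1 + u + u \left(E + u\right)$ ($c{\left(E,u \right)} = \left(E + u\right) u + \left(-1 + u\right) = u \left(E + u\right) + \left(-1 + u\right) = -1 + u + u \left(E + u\right)$)
$M{\left(-15 \right)} - \left(-1984 - \left(228 - c{\left(23,28 \right)}\right)\right) = -15 - \left(-1984 - \left(228 - \left(-1 + 28 + 28^{2} + 23 \cdot 28\right)\right)\right) = -15 - \left(-1984 - \left(228 - \left(-1 + 28 + 784 + 644\right)\right)\right) = -15 - \left(-1984 - \left(228 - 1455\right)\right) = -15 - \left(-1984 - -1227\right) = -15 - \left(-1984 + 1227\right) = -15 - -757 = -15 + 757 = 742$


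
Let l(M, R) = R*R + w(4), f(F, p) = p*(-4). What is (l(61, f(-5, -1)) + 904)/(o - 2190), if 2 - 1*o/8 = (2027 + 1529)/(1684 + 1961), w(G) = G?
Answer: -1683990/3976339 ≈ -0.42350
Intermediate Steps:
f(F, p) = -4*p
o = 29872/3645 (o = 16 - 8*(2027 + 1529)/(1684 + 1961) = 16 - 28448/3645 = 29872/3645 ≈ 8.1953)
l(M, R) = 4 + R² (l(M, R) = R*R + 4 = R² + 4 = 4 + R²)
(l(61, f(-5, -1)) + 904)/(o - 2190) = ((4 + (-4*(-1))²) + 904)/(29872/3645 - 2190) = ((4 + 4²) + 904)/(-7952678/3645) = ((4 + 16) + 904)*(-3645/7952678) = (20 + 904)*(-3645/7952678) = 924*(-3645/7952678) = -1683990/3976339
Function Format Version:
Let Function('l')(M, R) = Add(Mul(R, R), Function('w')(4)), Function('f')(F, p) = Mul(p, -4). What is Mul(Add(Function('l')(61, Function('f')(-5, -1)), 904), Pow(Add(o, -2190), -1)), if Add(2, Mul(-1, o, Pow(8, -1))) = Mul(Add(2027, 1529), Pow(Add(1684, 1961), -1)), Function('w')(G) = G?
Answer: Rational(-1683990, 3976339) ≈ -0.42350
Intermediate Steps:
Function('f')(F, p) = Mul(-4, p)
o = Rational(29872, 3645) (o = Add(16, Mul(-8, Mul(Add(2027, 1529), Pow(Add(1684, 1961), -1)))) = Add(16, Mul(-8, Mul(3556, Pow(3645, -1)))) = Add(16, Mul(-8, Mul(3556, Rational(1, 3645)))) = Add(16, Mul(-8, Rational(3556, 3645))) = Add(16, Rational(-28448, 3645)) = Rational(29872, 3645) ≈ 8.1953)
Function('l')(M, R) = Add(4, Pow(R, 2)) (Function('l')(M, R) = Add(Mul(R, R), 4) = Add(Pow(R, 2), 4) = Add(4, Pow(R, 2)))
Mul(Add(Function('l')(61, Function('f')(-5, -1)), 904), Pow(Add(o, -2190), -1)) = Mul(Add(Add(4, Pow(Mul(-4, -1), 2)), 904), Pow(Add(Rational(29872, 3645), -2190), -1)) = Mul(Add(Add(4, Pow(4, 2)), 904), Pow(Rational(-7952678, 3645), -1)) = Mul(Add(Add(4, 16), 904), Rational(-3645, 7952678)) = Mul(Add(20, 904), Rational(-3645, 7952678)) = Mul(924, Rational(-3645, 7952678)) = Rational(-1683990, 3976339)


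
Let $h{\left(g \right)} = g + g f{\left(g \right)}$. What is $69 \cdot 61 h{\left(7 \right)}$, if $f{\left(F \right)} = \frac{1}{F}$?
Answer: $33672$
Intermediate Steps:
$h{\left(g \right)} = 1 + g$ ($h{\left(g \right)} = g + \frac{g}{g} = g + 1 = 1 + g$)
$69 \cdot 61 h{\left(7 \right)} = 69 \cdot 61 \left(1 + 7\right) = 4209 \cdot 8 = 33672$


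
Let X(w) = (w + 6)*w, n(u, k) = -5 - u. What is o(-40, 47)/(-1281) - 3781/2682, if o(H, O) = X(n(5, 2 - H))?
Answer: -1650247/1145214 ≈ -1.4410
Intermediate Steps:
X(w) = w*(6 + w) (X(w) = (6 + w)*w = w*(6 + w))
o(H, O) = 40 (o(H, O) = (-5 - 1*5)*(6 + (-5 - 1*5)) = (-5 - 5)*(6 + (-5 - 5)) = -10*(6 - 10) = -10*(-4) = 40)
o(-40, 47)/(-1281) - 3781/2682 = 40/(-1281) - 3781/2682 = 40*(-1/1281) - 3781*1/2682 = -40/1281 - 3781/2682 = -1650247/1145214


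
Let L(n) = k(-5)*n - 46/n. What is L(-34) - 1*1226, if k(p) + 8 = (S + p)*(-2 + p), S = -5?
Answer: -56655/17 ≈ -3332.6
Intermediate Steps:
k(p) = -8 + (-5 + p)*(-2 + p)
L(n) = -46/n + 62*n (L(n) = (2 + (-5)² - 7*(-5))*n - 46/n = (2 + 25 + 35)*n - 46/n = 62*n - 46/n = -46/n + 62*n)
L(-34) - 1*1226 = (-46/(-34) + 62*(-34)) - 1*1226 = (-46*(-1/34) - 2108) - 1226 = (23/17 - 2108) - 1226 = -35813/17 - 1226 = -56655/17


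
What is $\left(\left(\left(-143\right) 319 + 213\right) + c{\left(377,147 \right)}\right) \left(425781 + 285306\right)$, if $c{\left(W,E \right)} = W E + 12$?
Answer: $7130069349$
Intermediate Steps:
$c{\left(W,E \right)} = 12 + E W$ ($c{\left(W,E \right)} = E W + 12 = 12 + E W$)
$\left(\left(\left(-143\right) 319 + 213\right) + c{\left(377,147 \right)}\right) \left(425781 + 285306\right) = \left(\left(\left(-143\right) 319 + 213\right) + \left(12 + 147 \cdot 377\right)\right) \left(425781 + 285306\right) = \left(\left(-45617 + 213\right) + \left(12 + 55419\right)\right) 711087 = \left(-45404 + 55431\right) 711087 = 10027 \cdot 711087 = 7130069349$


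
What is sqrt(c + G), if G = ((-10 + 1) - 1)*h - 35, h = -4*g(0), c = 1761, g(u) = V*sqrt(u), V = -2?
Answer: sqrt(1726) ≈ 41.545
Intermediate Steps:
g(u) = -2*sqrt(u)
h = 0 (h = -(-8)*sqrt(0) = -(-8)*0 = -4*0 = 0)
G = -35 (G = ((-10 + 1) - 1)*0 - 35 = (-9 - 1)*0 - 35 = -10*0 - 35 = 0 - 35 = -35)
sqrt(c + G) = sqrt(1761 - 35) = sqrt(1726)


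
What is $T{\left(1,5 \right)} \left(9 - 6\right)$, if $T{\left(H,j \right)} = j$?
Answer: $15$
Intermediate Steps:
$T{\left(1,5 \right)} \left(9 - 6\right) = 5 \left(9 - 6\right) = 5 \cdot 3 = 15$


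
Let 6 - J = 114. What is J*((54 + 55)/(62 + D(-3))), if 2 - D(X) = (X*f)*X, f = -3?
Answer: -11772/91 ≈ -129.36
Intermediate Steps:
J = -108 (J = 6 - 1*114 = 6 - 114 = -108)
D(X) = 2 + 3*X² (D(X) = 2 - X*(-3)*X = 2 - (-3*X)*X = 2 - (-3)*X² = 2 + 3*X²)
J*((54 + 55)/(62 + D(-3))) = -108*(54 + 55)/(62 + (2 + 3*(-3)²)) = -11772/(62 + (2 + 3*9)) = -11772/(62 + (2 + 27)) = -11772/(62 + 29) = -11772/91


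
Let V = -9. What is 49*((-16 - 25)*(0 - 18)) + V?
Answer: 36153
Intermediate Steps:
49*((-16 - 25)*(0 - 18)) + V = 49*((-16 - 25)*(0 - 18)) - 9 = 49*(-41*(-18)) - 9 = 49*738 - 9 = 36162 - 9 = 36153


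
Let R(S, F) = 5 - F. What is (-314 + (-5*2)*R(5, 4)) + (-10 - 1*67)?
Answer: -401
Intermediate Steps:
(-314 + (-5*2)*R(5, 4)) + (-10 - 1*67) = (-314 + (-5*2)*(5 - 1*4)) + (-10 - 1*67) = (-314 - 10*(5 - 4)) + (-10 - 67) = (-314 - 10*1) - 77 = (-314 - 10) - 77 = -324 - 77 = -401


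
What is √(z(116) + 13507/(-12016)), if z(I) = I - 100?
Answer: 3*√14915611/3004 ≈ 3.8569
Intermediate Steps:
z(I) = -100 + I
√(z(116) + 13507/(-12016)) = √((-100 + 116) + 13507/(-12016)) = √(16 + 13507*(-1/12016)) = √(16 - 13507/12016) = √(178749/12016) = 3*√14915611/3004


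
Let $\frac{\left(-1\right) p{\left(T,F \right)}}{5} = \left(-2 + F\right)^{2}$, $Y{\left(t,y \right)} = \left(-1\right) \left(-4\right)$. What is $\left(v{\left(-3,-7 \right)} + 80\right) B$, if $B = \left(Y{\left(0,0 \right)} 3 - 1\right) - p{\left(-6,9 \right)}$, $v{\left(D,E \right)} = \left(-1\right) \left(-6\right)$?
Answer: $22016$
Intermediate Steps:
$Y{\left(t,y \right)} = 4$
$p{\left(T,F \right)} = - 5 \left(-2 + F\right)^{2}$
$v{\left(D,E \right)} = 6$
$B = 256$ ($B = \left(4 \cdot 3 - 1\right) - - 5 \left(-2 + 9\right)^{2} = \left(12 - 1\right) - - 5 \cdot 7^{2} = 11 - \left(-5\right) 49 = 11 - -245 = 11 + 245 = 256$)
$\left(v{\left(-3,-7 \right)} + 80\right) B = \left(6 + 80\right) 256 = 86 \cdot 256 = 22016$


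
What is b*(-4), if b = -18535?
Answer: 74140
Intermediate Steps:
b*(-4) = -18535*(-4) = 74140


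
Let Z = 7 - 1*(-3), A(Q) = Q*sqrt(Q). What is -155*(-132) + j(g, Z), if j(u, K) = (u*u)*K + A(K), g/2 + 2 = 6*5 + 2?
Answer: 56460 + 10*sqrt(10) ≈ 56492.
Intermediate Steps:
A(Q) = Q**(3/2)
g = 60 (g = -4 + 2*(6*5 + 2) = -4 + 2*(30 + 2) = -4 + 2*32 = -4 + 64 = 60)
Z = 10 (Z = 7 + 3 = 10)
j(u, K) = K**(3/2) + K*u**2 (j(u, K) = (u*u)*K + K**(3/2) = u**2*K + K**(3/2) = K*u**2 + K**(3/2) = K**(3/2) + K*u**2)
-155*(-132) + j(g, Z) = -155*(-132) + (10**(3/2) + 10*60**2) = 20460 + (10*sqrt(10) + 10*3600) = 20460 + (10*sqrt(10) + 36000) = 20460 + (36000 + 10*sqrt(10)) = 56460 + 10*sqrt(10)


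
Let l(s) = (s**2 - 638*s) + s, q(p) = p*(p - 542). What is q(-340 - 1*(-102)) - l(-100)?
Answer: 111940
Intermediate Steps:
q(p) = p*(-542 + p)
l(s) = s**2 - 637*s
q(-340 - 1*(-102)) - l(-100) = (-340 - 1*(-102))*(-542 + (-340 - 1*(-102))) - (-100)*(-637 - 100) = (-340 + 102)*(-542 + (-340 + 102)) - (-100)*(-737) = -238*(-542 - 238) - 1*73700 = -238*(-780) - 73700 = 185640 - 73700 = 111940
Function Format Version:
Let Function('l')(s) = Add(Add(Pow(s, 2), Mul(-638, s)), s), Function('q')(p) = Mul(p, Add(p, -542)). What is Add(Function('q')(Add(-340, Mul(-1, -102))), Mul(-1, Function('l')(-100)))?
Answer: 111940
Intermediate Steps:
Function('q')(p) = Mul(p, Add(-542, p))
Function('l')(s) = Add(Pow(s, 2), Mul(-637, s))
Add(Function('q')(Add(-340, Mul(-1, -102))), Mul(-1, Function('l')(-100))) = Add(Mul(Add(-340, Mul(-1, -102)), Add(-542, Add(-340, Mul(-1, -102)))), Mul(-1, Mul(-100, Add(-637, -100)))) = Add(Mul(Add(-340, 102), Add(-542, Add(-340, 102))), Mul(-1, Mul(-100, -737))) = Add(Mul(-238, Add(-542, -238)), Mul(-1, 73700)) = Add(Mul(-238, -780), -73700) = Add(185640, -73700) = 111940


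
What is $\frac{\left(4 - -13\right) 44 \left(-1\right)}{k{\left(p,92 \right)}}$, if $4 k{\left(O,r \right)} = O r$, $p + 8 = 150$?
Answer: $- \frac{374}{1633} \approx -0.22903$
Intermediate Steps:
$p = 142$ ($p = -8 + 150 = 142$)
$k{\left(O,r \right)} = \frac{O r}{4}$
$\frac{\left(4 - -13\right) 44 \left(-1\right)}{k{\left(p,92 \right)}} = \frac{\left(4 - -13\right) 44 \left(-1\right)}{\frac{1}{4} \cdot 142 \cdot 92} = \frac{\left(4 + 13\right) 44 \left(-1\right)}{3266} = 17 \cdot 44 \left(-1\right) \frac{1}{3266} = 748 \left(-1\right) \frac{1}{3266} = \left(-748\right) \frac{1}{3266} = - \frac{374}{1633}$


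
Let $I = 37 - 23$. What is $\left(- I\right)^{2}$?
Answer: $196$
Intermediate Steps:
$I = 14$ ($I = 37 - 23 = 14$)
$\left(- I\right)^{2} = \left(\left(-1\right) 14\right)^{2} = \left(-14\right)^{2} = 196$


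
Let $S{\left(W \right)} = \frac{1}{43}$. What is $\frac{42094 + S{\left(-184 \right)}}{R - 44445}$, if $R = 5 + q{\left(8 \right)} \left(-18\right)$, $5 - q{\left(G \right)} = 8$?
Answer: $- \frac{1810043}{1908598} \approx -0.94836$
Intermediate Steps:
$q{\left(G \right)} = -3$ ($q{\left(G \right)} = 5 - 8 = -3$)
$S{\left(W \right)} = \frac{1}{43}$
$R = 59$ ($R = 5 - -54 = 5 + 54 = 59$)
$\frac{42094 + S{\left(-184 \right)}}{R - 44445} = \frac{42094 + \frac{1}{43}}{59 - 44445} = \frac{1810043}{43 \left(-44386\right)} = \frac{1810043}{43} \left(- \frac{1}{44386}\right) = - \frac{1810043}{1908598}$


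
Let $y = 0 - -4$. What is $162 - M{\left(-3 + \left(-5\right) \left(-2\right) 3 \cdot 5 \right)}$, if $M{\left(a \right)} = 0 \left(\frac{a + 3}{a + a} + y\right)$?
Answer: $162$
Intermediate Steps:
$y = 4$ ($y = 0 + 4 = 4$)
$M{\left(a \right)} = 0$ ($M{\left(a \right)} = 0 \left(\frac{a + 3}{a + a} + 4\right) = 0 \left(\frac{3 + a}{2 a} + 4\right) = 0 \left(4 + \frac{3 + a}{2 a}\right) = 0$)
$162 - M{\left(-3 + \left(-5\right) \left(-2\right) 3 \cdot 5 \right)} = 162 - 0 = 162 + 0 = 162$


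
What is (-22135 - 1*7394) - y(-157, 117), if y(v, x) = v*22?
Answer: -26075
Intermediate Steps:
y(v, x) = 22*v
(-22135 - 1*7394) - y(-157, 117) = (-22135 - 1*7394) - 22*(-157) = (-22135 - 7394) - 1*(-3454) = -29529 + 3454 = -26075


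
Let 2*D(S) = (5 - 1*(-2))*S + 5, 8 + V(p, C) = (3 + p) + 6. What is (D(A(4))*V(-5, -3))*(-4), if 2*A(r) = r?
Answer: 152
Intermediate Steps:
A(r) = r/2
V(p, C) = 1 + p (V(p, C) = -8 + ((3 + p) + 6) = -8 + (9 + p) = 1 + p)
D(S) = 5/2 + 7*S/2 (D(S) = ((5 - 1*(-2))*S + 5)/2 = ((5 + 2)*S + 5)/2 = (7*S + 5)/2 = (5 + 7*S)/2 = 5/2 + 7*S/2)
(D(A(4))*V(-5, -3))*(-4) = ((5/2 + 7*((1/2)*4)/2)*(1 - 5))*(-4) = ((5/2 + (7/2)*2)*(-4))*(-4) = ((5/2 + 7)*(-4))*(-4) = ((19/2)*(-4))*(-4) = -38*(-4) = 152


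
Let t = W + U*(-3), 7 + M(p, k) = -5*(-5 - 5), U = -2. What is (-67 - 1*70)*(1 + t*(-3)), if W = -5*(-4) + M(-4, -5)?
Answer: 28222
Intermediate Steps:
M(p, k) = 43 (M(p, k) = -7 - 5*(-5 - 5) = -7 - 5*(-10) = -7 + 50 = 43)
W = 63 (W = -5*(-4) + 43 = 20 + 43 = 63)
t = 69 (t = 63 - 2*(-3) = 63 + 6 = 69)
(-67 - 1*70)*(1 + t*(-3)) = (-67 - 1*70)*(1 + 69*(-3)) = (-67 - 70)*(1 - 207) = -137*(-206) = 28222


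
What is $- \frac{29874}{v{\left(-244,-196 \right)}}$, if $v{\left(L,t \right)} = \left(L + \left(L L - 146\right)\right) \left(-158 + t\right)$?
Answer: $\frac{4979}{3489614} \approx 0.0014268$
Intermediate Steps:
$v{\left(L,t \right)} = \left(-158 + t\right) \left(-146 + L + L^{2}\right)$ ($v{\left(L,t \right)} = \left(L + \left(L^{2} - 146\right)\right) \left(-158 + t\right) = \left(L + \left(-146 + L^{2}\right)\right) \left(-158 + t\right) = \left(-146 + L + L^{2}\right) \left(-158 + t\right) = \left(-158 + t\right) \left(-146 + L + L^{2}\right)$)
$- \frac{29874}{v{\left(-244,-196 \right)}} = - \frac{29874}{23068 - -38552 - 158 \left(-244\right)^{2} - -28616 - -47824 - 196 \left(-244\right)^{2}} = - \frac{29874}{23068 + 38552 - 9406688 + 28616 + 47824 - 11669056} = - \frac{29874}{-20937684} = \left(-29874\right) \left(- \frac{1}{20937684}\right) = \frac{4979}{3489614}$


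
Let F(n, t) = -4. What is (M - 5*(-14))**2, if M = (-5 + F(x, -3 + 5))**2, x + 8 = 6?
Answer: 22801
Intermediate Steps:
x = -2 (x = -8 + 6 = -2)
M = 81 (M = (-5 - 4)**2 = (-9)**2 = 81)
(M - 5*(-14))**2 = (81 - 5*(-14))**2 = (81 + 70)**2 = 151**2 = 22801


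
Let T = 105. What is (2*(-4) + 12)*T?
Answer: 420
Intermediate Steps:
(2*(-4) + 12)*T = (2*(-4) + 12)*105 = (-8 + 12)*105 = 4*105 = 420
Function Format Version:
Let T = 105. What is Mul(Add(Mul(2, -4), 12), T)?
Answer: 420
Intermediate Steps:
Mul(Add(Mul(2, -4), 12), T) = Mul(Add(Mul(2, -4), 12), 105) = Mul(Add(-8, 12), 105) = Mul(4, 105) = 420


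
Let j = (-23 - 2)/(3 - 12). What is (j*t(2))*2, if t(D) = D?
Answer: 100/9 ≈ 11.111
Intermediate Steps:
j = 25/9 (j = -25/(-9) = -25*(-⅑) = 25/9 ≈ 2.7778)
(j*t(2))*2 = ((25/9)*2)*2 = (50/9)*2 = 100/9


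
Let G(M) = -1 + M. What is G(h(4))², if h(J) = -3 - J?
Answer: 64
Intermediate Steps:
G(h(4))² = (-1 + (-3 - 1*4))² = (-1 + (-3 - 4))² = (-1 - 7)² = (-8)² = 64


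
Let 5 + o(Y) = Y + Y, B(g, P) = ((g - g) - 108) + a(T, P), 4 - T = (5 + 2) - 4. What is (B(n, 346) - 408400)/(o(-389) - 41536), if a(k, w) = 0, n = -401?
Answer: 408508/42319 ≈ 9.6531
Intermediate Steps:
T = 1 (T = 4 - ((5 + 2) - 4) = 4 - (7 - 4) = 4 - 1*3 = 4 - 3 = 1)
B(g, P) = -108 (B(g, P) = ((g - g) - 108) + 0 = (0 - 108) + 0 = -108 + 0 = -108)
o(Y) = -5 + 2*Y (o(Y) = -5 + (Y + Y) = -5 + 2*Y)
(B(n, 346) - 408400)/(o(-389) - 41536) = (-108 - 408400)/((-5 + 2*(-389)) - 41536) = -408508/((-5 - 778) - 41536) = -408508/(-783 - 41536) = -408508/(-42319) = -408508*(-1/42319) = 408508/42319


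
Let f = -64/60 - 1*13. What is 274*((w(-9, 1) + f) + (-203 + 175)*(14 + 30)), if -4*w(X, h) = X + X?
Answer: -5102839/15 ≈ -3.4019e+5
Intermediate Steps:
w(X, h) = -X/2 (w(X, h) = -(X + X)/4 = -X/2)
f = -211/15 (f = -64*1/60 - 13 = -16/15 - 13 = -211/15 ≈ -14.067)
274*((w(-9, 1) + f) + (-203 + 175)*(14 + 30)) = 274*((-1/2*(-9) - 211/15) + (-203 + 175)*(14 + 30)) = 274*((9/2 - 211/15) - 28*44) = 274*(-287/30 - 1232) = 274*(-37247/30) = -5102839/15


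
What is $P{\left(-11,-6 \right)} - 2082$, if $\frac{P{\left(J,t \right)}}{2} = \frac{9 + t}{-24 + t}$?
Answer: $- \frac{10411}{5} \approx -2082.2$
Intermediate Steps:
$P{\left(J,t \right)} = \frac{2 \left(9 + t\right)}{-24 + t}$ ($P{\left(J,t \right)} = 2 \frac{9 + t}{-24 + t} = \frac{2 \left(9 + t\right)}{-24 + t}$)
$P{\left(-11,-6 \right)} - 2082 = \frac{2 \left(9 - 6\right)}{-24 - 6} - 2082 = 2 \frac{1}{-30} \cdot 3 - 2082 = 2 \left(- \frac{1}{30}\right) 3 - 2082 = - \frac{1}{5} - 2082 = - \frac{10411}{5}$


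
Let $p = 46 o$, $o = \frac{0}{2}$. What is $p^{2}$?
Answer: $0$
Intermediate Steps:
$o = 0$ ($o = 0 \cdot \frac{1}{2} = 0$)
$p = 0$ ($p = 46 \cdot 0 = 0$)
$p^{2} = 0^{2} = 0$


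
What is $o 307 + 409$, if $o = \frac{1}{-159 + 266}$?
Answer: $\frac{44070}{107} \approx 411.87$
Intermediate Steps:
$o = \frac{1}{107} \approx 0.0093458$
$o 307 + 409 = \frac{1}{107} \cdot 307 + 409 = \frac{307}{107} + 409 = \frac{44070}{107}$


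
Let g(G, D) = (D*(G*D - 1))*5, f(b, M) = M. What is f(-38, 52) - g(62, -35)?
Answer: -379873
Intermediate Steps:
g(G, D) = 5*D*(-1 + D*G) (g(G, D) = (D*(D*G - 1))*5 = (D*(-1 + D*G))*5 = 5*D*(-1 + D*G))
f(-38, 52) - g(62, -35) = 52 - 5*(-35)*(-1 - 35*62) = 52 - 5*(-35)*(-1 - 2170) = 52 - 5*(-35)*(-2171) = 52 - 1*379925 = 52 - 379925 = -379873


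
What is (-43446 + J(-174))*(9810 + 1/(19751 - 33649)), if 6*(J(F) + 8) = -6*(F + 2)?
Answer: -2950520500939/6949 ≈ -4.2460e+8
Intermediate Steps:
J(F) = -10 - F (J(F) = -8 + (-6*(F + 2))/6 = -8 + (-6*(2 + F))/6 = -8 + (-12 - 6*F)/6 = -8 + (-2 - F) = -10 - F)
(-43446 + J(-174))*(9810 + 1/(19751 - 33649)) = (-43446 + (-10 - 1*(-174)))*(9810 + 1/(19751 - 33649)) = (-43446 + (-10 + 174))*(9810 + 1/(-13898)) = (-43446 + 164)*(9810 - 1/13898) = -43282*136339379/13898 = -2950520500939/6949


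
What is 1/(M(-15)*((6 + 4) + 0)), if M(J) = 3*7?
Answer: 1/210 ≈ 0.0047619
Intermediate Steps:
M(J) = 21
1/(M(-15)*((6 + 4) + 0)) = 1/(21*((6 + 4) + 0)) = 1/(21*(10 + 0)) = 1/(21*10) = 1/210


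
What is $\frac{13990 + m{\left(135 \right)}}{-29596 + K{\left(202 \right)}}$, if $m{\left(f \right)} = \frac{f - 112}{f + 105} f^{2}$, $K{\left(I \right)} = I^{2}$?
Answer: $\frac{251785}{179328} \approx 1.404$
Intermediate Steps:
$m{\left(f \right)} = \frac{f^{2} \left(-112 + f\right)}{105 + f}$ ($m{\left(f \right)} = \frac{-112 + f}{105 + f} f^{2} = \frac{f^{2} \left(-112 + f\right)}{105 + f}$)
$\frac{13990 + m{\left(135 \right)}}{-29596 + K{\left(202 \right)}} = \frac{13990 + \frac{135^{2} \left(-112 + 135\right)}{105 + 135}}{-29596 + 202^{2}} = \frac{13990 + 18225 \cdot \frac{1}{240} \cdot 23}{-29596 + 40804} = \frac{13990 + 18225 \cdot \frac{1}{240} \cdot 23}{11208} = \left(13990 + \frac{27945}{16}\right) \frac{1}{11208} = \frac{251785}{16} \cdot \frac{1}{11208} = \frac{251785}{179328}$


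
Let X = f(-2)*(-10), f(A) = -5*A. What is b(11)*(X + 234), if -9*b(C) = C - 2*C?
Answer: 1474/9 ≈ 163.78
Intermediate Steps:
b(C) = C/9 (b(C) = -(C - 2*C)/9 = -(-1)*C/9 = C/9)
X = -100 (X = -5*(-2)*(-10) = 10*(-10) = -100)
b(11)*(X + 234) = ((1/9)*11)*(-100 + 234) = (11/9)*134 = 1474/9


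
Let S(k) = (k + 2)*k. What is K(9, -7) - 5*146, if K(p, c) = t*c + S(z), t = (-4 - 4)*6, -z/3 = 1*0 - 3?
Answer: -295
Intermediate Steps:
z = 9 (z = -3*(1*0 - 3) = -3*(0 - 3) = -3*(-3) = 9)
S(k) = k*(2 + k) (S(k) = (2 + k)*k = k*(2 + k))
t = -48 (t = -8*6 = -48)
K(p, c) = 99 - 48*c (K(p, c) = -48*c + 9*(2 + 9) = -48*c + 9*11 = -48*c + 99 = 99 - 48*c)
K(9, -7) - 5*146 = (99 - 48*(-7)) - 5*146 = (99 + 336) - 730 = 435 - 730 = -295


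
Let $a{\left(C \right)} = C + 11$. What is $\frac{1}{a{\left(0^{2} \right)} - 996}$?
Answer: $- \frac{1}{985} \approx -0.0010152$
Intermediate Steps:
$a{\left(C \right)} = 11 + C$
$\frac{1}{a{\left(0^{2} \right)} - 996} = \frac{1}{\left(11 + 0^{2}\right) - 996} = \frac{1}{\left(11 + 0\right) - 996} = \frac{1}{11 - 996} = \frac{1}{-985} = - \frac{1}{985}$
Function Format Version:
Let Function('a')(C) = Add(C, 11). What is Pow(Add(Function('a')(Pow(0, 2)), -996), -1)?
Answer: Rational(-1, 985) ≈ -0.0010152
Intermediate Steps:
Function('a')(C) = Add(11, C)
Pow(Add(Function('a')(Pow(0, 2)), -996), -1) = Pow(Add(Add(11, Pow(0, 2)), -996), -1) = Pow(Add(Add(11, 0), -996), -1) = Pow(Add(11, -996), -1) = Pow(-985, -1) = Rational(-1, 985)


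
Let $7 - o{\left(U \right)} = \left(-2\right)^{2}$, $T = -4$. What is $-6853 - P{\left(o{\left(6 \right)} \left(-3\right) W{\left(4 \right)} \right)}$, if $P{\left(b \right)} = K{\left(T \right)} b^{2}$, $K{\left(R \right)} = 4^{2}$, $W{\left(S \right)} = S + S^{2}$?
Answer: $-525253$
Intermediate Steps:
$o{\left(U \right)} = 3$ ($o{\left(U \right)} = 7 - \left(-2\right)^{2} = 7 - 4 = 3$)
$K{\left(R \right)} = 16$
$P{\left(b \right)} = 16 b^{2}$
$-6853 - P{\left(o{\left(6 \right)} \left(-3\right) W{\left(4 \right)} \right)} = -6853 - 16 \left(3 \left(-3\right) 4 \left(1 + 4\right)\right)^{2} = -6853 - 16 \left(- 9 \cdot 4 \cdot 5\right)^{2} = -6853 - 16 \left(\left(-9\right) 20\right)^{2} = -6853 - 16 \left(-180\right)^{2} = -6853 - 16 \cdot 32400 = -6853 - 518400 = -525253$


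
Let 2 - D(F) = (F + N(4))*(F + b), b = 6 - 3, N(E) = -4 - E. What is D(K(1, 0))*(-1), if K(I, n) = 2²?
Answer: -30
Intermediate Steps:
b = 3
K(I, n) = 4
D(F) = 2 - (-8 + F)*(3 + F) (D(F) = 2 - (F + (-4 - 1*4))*(F + 3) = 2 - (F + (-4 - 4))*(3 + F) = 2 - (F - 8)*(3 + F) = 2 - (-8 + F)*(3 + F))
D(K(1, 0))*(-1) = (26 - 1*4² + 5*4)*(-1) = (26 - 1*16 + 20)*(-1) = (26 - 16 + 20)*(-1) = 30*(-1) = -30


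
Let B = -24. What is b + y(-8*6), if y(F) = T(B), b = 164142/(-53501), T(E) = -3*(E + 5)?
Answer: 2885415/53501 ≈ 53.932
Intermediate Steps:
T(E) = -15 - 3*E (T(E) = -3*(5 + E) = -15 - 3*E)
b = -164142/53501 (b = 164142*(-1/53501) = -164142/53501 ≈ -3.0680)
y(F) = 57 (y(F) = -15 - 3*(-24) = -15 + 72 = 57)
b + y(-8*6) = -164142/53501 + 57 = 2885415/53501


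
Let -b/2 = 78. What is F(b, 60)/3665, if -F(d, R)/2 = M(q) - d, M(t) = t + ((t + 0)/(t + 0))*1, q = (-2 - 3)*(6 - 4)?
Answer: -294/3665 ≈ -0.080218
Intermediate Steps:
b = -156 (b = -2*78 = -156)
q = -10 (q = -5*2 = -10)
M(t) = 1 + t (M(t) = t + (t/t)*1 = t + 1*1 = t + 1 = 1 + t)
F(d, R) = 18 + 2*d (F(d, R) = -2*((1 - 10) - d) = -2*(-9 - d) = 18 + 2*d)
F(b, 60)/3665 = (18 + 2*(-156))/3665 = (18 - 312)*(1/3665) = -294*1/3665 = -294/3665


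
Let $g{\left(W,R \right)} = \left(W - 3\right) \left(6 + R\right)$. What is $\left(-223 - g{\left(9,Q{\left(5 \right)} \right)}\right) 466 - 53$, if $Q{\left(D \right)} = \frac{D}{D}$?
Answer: $-123543$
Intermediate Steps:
$Q{\left(D \right)} = 1$
$g{\left(W,R \right)} = \left(-3 + W\right) \left(6 + R\right)$
$\left(-223 - g{\left(9,Q{\left(5 \right)} \right)}\right) 466 - 53 = \left(-223 - \left(-18 - 3 + 6 \cdot 9 + 1 \cdot 9\right)\right) 466 - 53 = \left(-223 - \left(-18 - 3 + 54 + 9\right)\right) 466 - 53 = \left(-223 - 42\right) 466 - 53 = \left(-265\right) 466 - 53 = -123490 - 53 = -123543$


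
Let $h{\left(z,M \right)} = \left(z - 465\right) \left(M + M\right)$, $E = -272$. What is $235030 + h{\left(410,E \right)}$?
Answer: $264950$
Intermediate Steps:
$h{\left(z,M \right)} = 2 M \left(-465 + z\right)$ ($h{\left(z,M \right)} = \left(-465 + z\right) 2 M = 2 M \left(-465 + z\right)$)
$235030 + h{\left(410,E \right)} = 235030 + 2 \left(-272\right) \left(-465 + 410\right) = 235030 + 2 \left(-272\right) \left(-55\right) = 235030 + 29920 = 264950$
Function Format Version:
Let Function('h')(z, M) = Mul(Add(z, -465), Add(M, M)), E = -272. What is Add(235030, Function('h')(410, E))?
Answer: 264950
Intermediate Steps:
Function('h')(z, M) = Mul(2, M, Add(-465, z)) (Function('h')(z, M) = Mul(Add(-465, z), Mul(2, M)) = Mul(2, M, Add(-465, z)))
Add(235030, Function('h')(410, E)) = Add(235030, Mul(2, -272, Add(-465, 410))) = Add(235030, Mul(2, -272, -55)) = Add(235030, 29920) = 264950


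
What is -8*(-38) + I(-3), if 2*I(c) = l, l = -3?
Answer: 605/2 ≈ 302.50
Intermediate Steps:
I(c) = -3/2 (I(c) = (½)*(-3) = -3/2)
-8*(-38) + I(-3) = -8*(-38) - 3/2 = 304 - 3/2 = 605/2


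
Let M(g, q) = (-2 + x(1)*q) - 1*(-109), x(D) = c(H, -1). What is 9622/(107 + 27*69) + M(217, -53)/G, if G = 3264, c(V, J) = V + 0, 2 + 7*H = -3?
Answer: 18486753/3750880 ≈ 4.9286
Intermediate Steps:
H = -5/7 (H = -2/7 + (1/7)*(-3) = -2/7 - 3/7 = -5/7 ≈ -0.71429)
c(V, J) = V
x(D) = -5/7
M(g, q) = 107 - 5*q/7 (M(g, q) = (-2 - 5*q/7) - 1*(-109) = (-2 - 5*q/7) + 109 = 107 - 5*q/7)
9622/(107 + 27*69) + M(217, -53)/G = 9622/(107 + 27*69) + (107 - 5/7*(-53))/3264 = 9622/(107 + 1863) + (107 + 265/7)*(1/3264) = 9622/1970 + (1014/7)*(1/3264) = 9622*(1/1970) + 169/3808 = 4811/985 + 169/3808 = 18486753/3750880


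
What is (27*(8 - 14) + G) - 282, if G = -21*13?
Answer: -717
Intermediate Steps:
G = -273
(27*(8 - 14) + G) - 282 = (27*(8 - 14) - 273) - 282 = (27*(-6) - 273) - 282 = (-162 - 273) - 282 = -435 - 282 = -717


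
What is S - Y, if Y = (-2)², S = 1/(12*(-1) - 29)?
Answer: -165/41 ≈ -4.0244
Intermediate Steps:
S = -1/41 (S = 1/(-12 - 29) = 1/(-41) = -1/41 ≈ -0.024390)
Y = 4
S - Y = -1/41 - 1*4 = -1/41 - 4 = -165/41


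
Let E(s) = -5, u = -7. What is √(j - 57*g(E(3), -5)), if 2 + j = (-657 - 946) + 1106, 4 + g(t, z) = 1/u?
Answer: 4*I*√805/7 ≈ 16.213*I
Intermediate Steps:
g(t, z) = -29/7 (g(t, z) = -4 + 1/(-7) = -4 - ⅐ = -29/7)
j = -499 (j = -2 + ((-657 - 946) + 1106) = -2 + (-1603 + 1106) = -2 - 497 = -499)
√(j - 57*g(E(3), -5)) = √(-499 - 57*(-29/7)) = √(-499 + 1653/7) = √(-1840/7) = 4*I*√805/7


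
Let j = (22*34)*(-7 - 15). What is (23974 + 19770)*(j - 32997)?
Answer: -2163272032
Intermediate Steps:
j = -16456 (j = 748*(-22) = -16456)
(23974 + 19770)*(j - 32997) = (23974 + 19770)*(-16456 - 32997) = 43744*(-49453) = -2163272032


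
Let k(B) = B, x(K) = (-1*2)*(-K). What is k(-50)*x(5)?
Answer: -500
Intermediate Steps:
x(K) = 2*K (x(K) = -(-2)*K = 2*K)
k(-50)*x(5) = -100*5 = -50*10 = -500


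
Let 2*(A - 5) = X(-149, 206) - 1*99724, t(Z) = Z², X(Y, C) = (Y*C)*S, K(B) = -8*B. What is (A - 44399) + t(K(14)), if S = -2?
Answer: -51018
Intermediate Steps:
X(Y, C) = -2*C*Y (X(Y, C) = (Y*C)*(-2) = (C*Y)*(-2) = -2*C*Y)
A = -19163 (A = 5 + (-2*206*(-149) - 1*99724)/2 = 5 + (61388 - 99724)/2 = 5 + (½)*(-38336) = 5 - 19168 = -19163)
(A - 44399) + t(K(14)) = (-19163 - 44399) + (-8*14)² = -63562 + (-112)² = -63562 + 12544 = -51018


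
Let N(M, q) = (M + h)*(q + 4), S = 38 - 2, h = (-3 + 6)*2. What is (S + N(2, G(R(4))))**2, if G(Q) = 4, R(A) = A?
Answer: 10000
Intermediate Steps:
h = 6 (h = 3*2 = 6)
S = 36
N(M, q) = (4 + q)*(6 + M) (N(M, q) = (M + 6)*(q + 4) = (6 + M)*(4 + q) = (4 + q)*(6 + M))
(S + N(2, G(R(4))))**2 = (36 + (24 + 4*2 + 6*4 + 2*4))**2 = (36 + (24 + 8 + 24 + 8))**2 = (36 + 64)**2 = 100**2 = 10000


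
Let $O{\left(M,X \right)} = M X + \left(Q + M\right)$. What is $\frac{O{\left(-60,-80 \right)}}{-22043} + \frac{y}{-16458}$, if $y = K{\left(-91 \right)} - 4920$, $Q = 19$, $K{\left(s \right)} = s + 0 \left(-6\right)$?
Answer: $\frac{32133851}{362783694} \approx 0.088576$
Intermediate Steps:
$K{\left(s \right)} = s$ ($K{\left(s \right)} = s + 0 = s$)
$y = -5011$ ($y = -91 - 4920 = -5011$)
$O{\left(M,X \right)} = 19 + M + M X$ ($O{\left(M,X \right)} = M X + \left(19 + M\right) = 19 + M + M X$)
$\frac{O{\left(-60,-80 \right)}}{-22043} + \frac{y}{-16458} = \frac{19 - 60 - -4800}{-22043} - \frac{5011}{-16458} = \left(19 - 60 + 4800\right) \left(- \frac{1}{22043}\right) - - \frac{5011}{16458} = 4759 \left(- \frac{1}{22043}\right) + \frac{5011}{16458} = - \frac{4759}{22043} + \frac{5011}{16458} = \frac{32133851}{362783694}$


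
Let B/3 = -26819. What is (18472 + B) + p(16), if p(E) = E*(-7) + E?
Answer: -62081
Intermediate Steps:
p(E) = -6*E (p(E) = -7*E + E = -6*E)
B = -80457 (B = 3*(-26819) = -80457)
(18472 + B) + p(16) = (18472 - 80457) - 6*16 = -61985 - 96 = -62081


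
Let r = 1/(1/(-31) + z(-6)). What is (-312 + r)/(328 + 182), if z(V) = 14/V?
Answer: -22911/37400 ≈ -0.61259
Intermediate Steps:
r = -93/220 (r = 1/(1/(-31) + 14/(-6)) = 1/(-1/31 + 14*(-⅙)) = 1/(-1/31 - 7/3) = 1/(-220/93) = -93/220 ≈ -0.42273)
(-312 + r)/(328 + 182) = (-312 - 93/220)/(328 + 182) = -68733/220/510 = -68733/220*1/510 = -22911/37400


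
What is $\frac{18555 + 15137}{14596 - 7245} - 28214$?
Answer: $- \frac{207367422}{7351} \approx -28209.0$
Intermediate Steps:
$\frac{18555 + 15137}{14596 - 7245} - 28214 = \frac{33692}{7351} - 28214 = - \frac{207367422}{7351}$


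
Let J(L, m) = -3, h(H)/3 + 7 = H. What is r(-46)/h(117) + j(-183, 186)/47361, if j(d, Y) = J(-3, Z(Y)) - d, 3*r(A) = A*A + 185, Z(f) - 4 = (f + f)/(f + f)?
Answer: 12128429/5209710 ≈ 2.3280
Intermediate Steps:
Z(f) = 5 (Z(f) = 4 + (f + f)/(f + f) = 4 + (2*f)/((2*f)) = 4 + (2*f)*(1/(2*f)) = 4 + 1 = 5)
h(H) = -21 + 3*H
r(A) = 185/3 + A²/3 (r(A) = (A*A + 185)/3 = (A² + 185)/3 = (185 + A²)/3 = 185/3 + A²/3)
j(d, Y) = -3 - d
r(-46)/h(117) + j(-183, 186)/47361 = (185/3 + (⅓)*(-46)²)/(-21 + 3*117) + (-3 - 1*(-183))/47361 = (185/3 + (⅓)*2116)/(-21 + 351) + (-3 + 183)*(1/47361) = (185/3 + 2116/3)/330 + 180*(1/47361) = 767*(1/330) + 60/15787 = 767/330 + 60/15787 = 12128429/5209710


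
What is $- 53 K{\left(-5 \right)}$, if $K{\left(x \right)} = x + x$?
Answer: $530$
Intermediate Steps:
$K{\left(x \right)} = 2 x$
$- 53 K{\left(-5 \right)} = - 53 \cdot 2 \left(-5\right) = \left(-53\right) \left(-10\right) = 530$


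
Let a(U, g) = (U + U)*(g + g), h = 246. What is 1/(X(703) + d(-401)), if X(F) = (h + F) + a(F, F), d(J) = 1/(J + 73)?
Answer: 328/648713479 ≈ 5.0562e-7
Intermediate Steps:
d(J) = 1/(73 + J)
a(U, g) = 4*U*g (a(U, g) = (2*U)*(2*g) = 4*U*g)
X(F) = 246 + F + 4*F**2 (X(F) = (246 + F) + 4*F*F = (246 + F) + 4*F**2 = 246 + F + 4*F**2)
1/(X(703) + d(-401)) = 1/((246 + 703 + 4*703**2) + 1/(73 - 401)) = 1/((246 + 703 + 4*494209) + 1/(-328)) = 1/((246 + 703 + 1976836) - 1/328) = 1/(1977785 - 1/328) = 1/(648713479/328) = 328/648713479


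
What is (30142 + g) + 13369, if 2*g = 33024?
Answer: 60023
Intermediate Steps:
g = 16512 (g = (1/2)*33024 = 16512)
(30142 + g) + 13369 = (30142 + 16512) + 13369 = 46654 + 13369 = 60023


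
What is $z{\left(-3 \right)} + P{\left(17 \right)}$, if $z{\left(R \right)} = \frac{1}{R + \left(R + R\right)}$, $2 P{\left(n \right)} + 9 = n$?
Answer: $\frac{35}{9} \approx 3.8889$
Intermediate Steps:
$P{\left(n \right)} = - \frac{9}{2} + \frac{n}{2}$
$z{\left(R \right)} = \frac{1}{3 R}$ ($z{\left(R \right)} = \frac{1}{R + 2 R} = \frac{1}{3 R}$)
$z{\left(-3 \right)} + P{\left(17 \right)} = \frac{1}{3 \left(-3\right)} + \left(- \frac{9}{2} + \frac{1}{2} \cdot 17\right) = \frac{1}{3} \left(- \frac{1}{3}\right) + \left(- \frac{9}{2} + \frac{17}{2}\right) = - \frac{1}{9} + 4 = \frac{35}{9}$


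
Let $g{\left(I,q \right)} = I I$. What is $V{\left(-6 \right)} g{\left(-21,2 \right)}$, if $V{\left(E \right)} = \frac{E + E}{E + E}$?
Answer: $441$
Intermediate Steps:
$V{\left(E \right)} = 1$ ($V{\left(E \right)} = \frac{2 E}{2 E} = 2 E \frac{1}{2 E} = 1$)
$g{\left(I,q \right)} = I^{2}$
$V{\left(-6 \right)} g{\left(-21,2 \right)} = 1 \left(-21\right)^{2} = 1 \cdot 441 = 441$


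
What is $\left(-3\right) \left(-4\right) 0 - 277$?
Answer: $-277$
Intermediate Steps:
$\left(-3\right) \left(-4\right) 0 - 277 = 12 \cdot 0 - 277 = 0 - 277 = -277$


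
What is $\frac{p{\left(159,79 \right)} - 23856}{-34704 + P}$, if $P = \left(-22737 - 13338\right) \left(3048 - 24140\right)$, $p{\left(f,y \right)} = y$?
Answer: $- \frac{23777}{760859196} \approx -3.125 \cdot 10^{-5}$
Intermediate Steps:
$P = 760893900$ ($P = \left(-36075\right) \left(-21092\right) = 760893900$)
$\frac{p{\left(159,79 \right)} - 23856}{-34704 + P} = \frac{79 - 23856}{-34704 + 760893900} = - \frac{23777}{760859196}$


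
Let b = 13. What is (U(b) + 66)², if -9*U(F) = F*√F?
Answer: 355033/81 - 572*√13/3 ≈ 3695.7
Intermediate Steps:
U(F) = -F^(3/2)/9 (U(F) = -F*√F/9 = -F^(3/2)/9)
(U(b) + 66)² = (-13*√13/9 + 66)² = (66 - 13*√13/9)²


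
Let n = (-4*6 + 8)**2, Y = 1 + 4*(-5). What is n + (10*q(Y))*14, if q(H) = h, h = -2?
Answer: -24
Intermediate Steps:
Y = -19 (Y = 1 - 20 = -19)
q(H) = -2
n = 256 (n = (-24 + 8)**2 = (-16)**2 = 256)
n + (10*q(Y))*14 = 256 + (10*(-2))*14 = 256 - 20*14 = 256 - 280 = -24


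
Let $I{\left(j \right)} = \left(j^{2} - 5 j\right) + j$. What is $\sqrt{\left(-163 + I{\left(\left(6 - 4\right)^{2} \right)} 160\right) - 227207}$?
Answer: $i \sqrt{227370} \approx 476.83 i$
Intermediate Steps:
$I{\left(j \right)} = j^{2} - 4 j$
$\sqrt{\left(-163 + I{\left(\left(6 - 4\right)^{2} \right)} 160\right) - 227207} = \sqrt{\left(-163 + \left(6 - 4\right)^{2} \left(-4 + \left(6 - 4\right)^{2}\right) 160\right) - 227207} = \sqrt{\left(-163 + 2^{2} \left(-4 + 2^{2}\right) 160\right) - 227207} = \sqrt{\left(-163 + 4 \left(-4 + 4\right) 160\right) - 227207} = \sqrt{\left(-163 + 4 \cdot 0 \cdot 160\right) - 227207} = \sqrt{\left(-163 + 0 \cdot 160\right) - 227207} = \sqrt{\left(-163 + 0\right) - 227207} = \sqrt{-163 - 227207} = \sqrt{-227370} = i \sqrt{227370}$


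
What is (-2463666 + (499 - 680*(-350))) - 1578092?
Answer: -3803259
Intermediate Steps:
(-2463666 + (499 - 680*(-350))) - 1578092 = (-2463666 + (499 + 238000)) - 1578092 = (-2463666 + 238499) - 1578092 = -2225167 - 1578092 = -3803259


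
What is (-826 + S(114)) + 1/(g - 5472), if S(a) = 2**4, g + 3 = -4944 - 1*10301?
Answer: -16783201/20720 ≈ -810.00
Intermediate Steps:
g = -15248 (g = -3 + (-4944 - 1*10301) = -3 + (-4944 - 10301) = -3 - 15245 = -15248)
S(a) = 16
(-826 + S(114)) + 1/(g - 5472) = (-826 + 16) + 1/(-15248 - 5472) = -810 + 1/(-20720) = -810 - 1/20720 = -16783201/20720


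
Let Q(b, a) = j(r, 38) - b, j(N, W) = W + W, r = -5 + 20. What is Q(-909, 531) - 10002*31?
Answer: -309077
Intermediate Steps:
r = 15
j(N, W) = 2*W
Q(b, a) = 76 - b (Q(b, a) = 2*38 - b = 76 - b)
Q(-909, 531) - 10002*31 = (76 - 1*(-909)) - 10002*31 = (76 + 909) - 1*310062 = 985 - 310062 = -309077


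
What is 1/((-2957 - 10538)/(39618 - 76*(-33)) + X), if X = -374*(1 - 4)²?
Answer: -42126/141809611 ≈ -0.00029706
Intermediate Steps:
X = -3366 (X = -374*(-3)² = -374*9 = -3366)
1/((-2957 - 10538)/(39618 - 76*(-33)) + X) = 1/((-2957 - 10538)/(39618 - 76*(-33)) - 3366) = 1/(-13495/(39618 + 2508) - 3366) = 1/(-13495/42126 - 3366) = 1/(-141809611/42126) = -42126/141809611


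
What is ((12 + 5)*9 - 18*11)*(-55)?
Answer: 2475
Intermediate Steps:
((12 + 5)*9 - 18*11)*(-55) = (17*9 - 198)*(-55) = (153 - 198)*(-55) = -45*(-55) = 2475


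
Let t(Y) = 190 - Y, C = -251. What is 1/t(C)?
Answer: 1/441 ≈ 0.0022676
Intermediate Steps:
1/t(C) = 1/(190 - 1*(-251)) = 1/(190 + 251) = 1/441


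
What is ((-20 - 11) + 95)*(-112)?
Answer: -7168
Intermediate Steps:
((-20 - 11) + 95)*(-112) = (-31 + 95)*(-112) = 64*(-112) = -7168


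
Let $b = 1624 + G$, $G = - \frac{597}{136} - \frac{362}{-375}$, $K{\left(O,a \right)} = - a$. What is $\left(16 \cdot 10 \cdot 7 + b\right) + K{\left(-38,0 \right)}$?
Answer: $\frac{139769357}{51000} \approx 2740.6$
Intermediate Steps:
$G = - \frac{174643}{51000}$ ($G = \left(-597\right) \frac{1}{136} - - \frac{362}{375} = - \frac{597}{136} + \frac{362}{375} = - \frac{174643}{51000} \approx -3.4244$)
$b = \frac{82649357}{51000}$ ($b = 1624 - \frac{174643}{51000} = \frac{82649357}{51000} \approx 1620.6$)
$\left(16 \cdot 10 \cdot 7 + b\right) + K{\left(-38,0 \right)} = \left(16 \cdot 10 \cdot 7 + \frac{82649357}{51000}\right) - 0 = \left(160 \cdot 7 + \frac{82649357}{51000}\right) + 0 = \left(1120 + \frac{82649357}{51000}\right) + 0 = \frac{139769357}{51000} + 0 = \frac{139769357}{51000}$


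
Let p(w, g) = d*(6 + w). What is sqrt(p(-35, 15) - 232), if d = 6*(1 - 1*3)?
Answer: 2*sqrt(29) ≈ 10.770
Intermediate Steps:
d = -12 (d = 6*(1 - 3) = 6*(-2) = -12)
p(w, g) = -72 - 12*w (p(w, g) = -12*(6 + w) = -72 - 12*w)
sqrt(p(-35, 15) - 232) = sqrt((-72 - 12*(-35)) - 232) = sqrt((-72 + 420) - 232) = sqrt(348 - 232) = sqrt(116) = 2*sqrt(29)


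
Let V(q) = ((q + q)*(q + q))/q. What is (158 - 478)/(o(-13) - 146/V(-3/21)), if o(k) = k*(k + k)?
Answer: -640/1187 ≈ -0.53917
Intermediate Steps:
o(k) = 2*k**2 (o(k) = k*(2*k) = 2*k**2)
V(q) = 4*q (V(q) = ((2*q)*(2*q))/q = (4*q**2)/q = 4*q)
(158 - 478)/(o(-13) - 146/V(-3/21)) = (158 - 478)/(2*(-13)**2 - 146/(4*(-3/21))) = -320/(2*169 - 146/(4*(-3*1/21))) = -320/(338 - 146/(4*(-1/7))) = -320/(338 - 146/(-4/7)) = -320/(338 - 146*(-7/4)) = -320/(338 + 511/2) = -320/1187/2 = -320*2/1187 = -640/1187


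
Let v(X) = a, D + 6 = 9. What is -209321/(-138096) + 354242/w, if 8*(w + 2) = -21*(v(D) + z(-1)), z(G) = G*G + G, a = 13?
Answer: -55899247441/5701392 ≈ -9804.5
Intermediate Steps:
z(G) = G + G² (z(G) = G² + G = G + G²)
D = 3 (D = -6 + 9 = 3)
v(X) = 13
w = -289/8 (w = -2 + (-21*(13 - (1 - 1)))/8 = -2 + (-21*(13 - 1*0))/8 = -2 + (-21*(13 + 0))/8 = -2 + (-21*13)/8 = -2 + (⅛)*(-273) = -2 - 273/8 = -289/8 ≈ -36.125)
-209321/(-138096) + 354242/w = -209321/(-138096) + 354242/(-289/8) = -209321*(-1/138096) + 354242*(-8/289) = 29903/19728 - 2833936/289 = -55899247441/5701392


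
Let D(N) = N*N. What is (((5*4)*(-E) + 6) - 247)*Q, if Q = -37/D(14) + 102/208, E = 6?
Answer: -554857/5096 ≈ -108.88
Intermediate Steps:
D(N) = N²
Q = 1537/5096 (Q = -37/(14²) + 102/208 = -37/196 + 102*(1/208) = -37*1/196 + 51/104 = -37/196 + 51/104 = 1537/5096 ≈ 0.30161)
(((5*4)*(-E) + 6) - 247)*Q = (((5*4)*(-1*6) + 6) - 247)*(1537/5096) = ((20*(-6) + 6) - 247)*(1537/5096) = ((-120 + 6) - 247)*(1537/5096) = (-114 - 247)*(1537/5096) = -361*1537/5096 = -554857/5096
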